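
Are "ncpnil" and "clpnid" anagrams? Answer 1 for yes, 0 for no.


Strings: "ncpnil", "clpnid"
Sorted first:  cilnnp
Sorted second: cdilnp
Differ at position 1: 'i' vs 'd' => not anagrams

0


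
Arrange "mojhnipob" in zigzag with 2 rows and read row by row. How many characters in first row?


Zigzag "mojhnipob" into 2 rows:
Placing characters:
  'm' => row 0
  'o' => row 1
  'j' => row 0
  'h' => row 1
  'n' => row 0
  'i' => row 1
  'p' => row 0
  'o' => row 1
  'b' => row 0
Rows:
  Row 0: "mjnpb"
  Row 1: "ohio"
First row length: 5

5


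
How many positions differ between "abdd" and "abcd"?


Comparing "abdd" and "abcd" position by position:
  Position 0: 'a' vs 'a' => same
  Position 1: 'b' vs 'b' => same
  Position 2: 'd' vs 'c' => DIFFER
  Position 3: 'd' vs 'd' => same
Positions that differ: 1

1


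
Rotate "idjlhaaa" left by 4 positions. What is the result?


Input: "idjlhaaa", rotate left by 4
First 4 characters: "idjl"
Remaining characters: "haaa"
Concatenate remaining + first: "haaa" + "idjl" = "haaaidjl"

haaaidjl


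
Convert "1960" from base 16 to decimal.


Input: "1960" in base 16
Positional expansion:
  Digit '1' (value 1) x 16^3 = 4096
  Digit '9' (value 9) x 16^2 = 2304
  Digit '6' (value 6) x 16^1 = 96
  Digit '0' (value 0) x 16^0 = 0
Sum = 6496

6496


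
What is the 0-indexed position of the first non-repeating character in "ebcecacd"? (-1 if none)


Input: ebcecacd
Character frequencies:
  'a': 1
  'b': 1
  'c': 3
  'd': 1
  'e': 2
Scanning left to right for freq == 1:
  Position 0 ('e'): freq=2, skip
  Position 1 ('b'): unique! => answer = 1

1


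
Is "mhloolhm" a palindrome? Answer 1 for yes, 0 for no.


Input: mhloolhm
Reversed: mhloolhm
  Compare pos 0 ('m') with pos 7 ('m'): match
  Compare pos 1 ('h') with pos 6 ('h'): match
  Compare pos 2 ('l') with pos 5 ('l'): match
  Compare pos 3 ('o') with pos 4 ('o'): match
Result: palindrome

1


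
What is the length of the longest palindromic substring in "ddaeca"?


Input: "ddaeca"
Checking substrings for palindromes:
  [0:2] "dd" (len 2) => palindrome
Longest palindromic substring: "dd" with length 2

2


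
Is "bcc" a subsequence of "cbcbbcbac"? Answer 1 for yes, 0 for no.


Check if "bcc" is a subsequence of "cbcbbcbac"
Greedy scan:
  Position 0 ('c'): no match needed
  Position 1 ('b'): matches sub[0] = 'b'
  Position 2 ('c'): matches sub[1] = 'c'
  Position 3 ('b'): no match needed
  Position 4 ('b'): no match needed
  Position 5 ('c'): matches sub[2] = 'c'
  Position 6 ('b'): no match needed
  Position 7 ('a'): no match needed
  Position 8 ('c'): no match needed
All 3 characters matched => is a subsequence

1


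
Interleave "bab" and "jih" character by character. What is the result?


Interleaving "bab" and "jih":
  Position 0: 'b' from first, 'j' from second => "bj"
  Position 1: 'a' from first, 'i' from second => "ai"
  Position 2: 'b' from first, 'h' from second => "bh"
Result: bjaibh

bjaibh


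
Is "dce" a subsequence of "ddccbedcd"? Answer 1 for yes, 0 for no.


Check if "dce" is a subsequence of "ddccbedcd"
Greedy scan:
  Position 0 ('d'): matches sub[0] = 'd'
  Position 1 ('d'): no match needed
  Position 2 ('c'): matches sub[1] = 'c'
  Position 3 ('c'): no match needed
  Position 4 ('b'): no match needed
  Position 5 ('e'): matches sub[2] = 'e'
  Position 6 ('d'): no match needed
  Position 7 ('c'): no match needed
  Position 8 ('d'): no match needed
All 3 characters matched => is a subsequence

1


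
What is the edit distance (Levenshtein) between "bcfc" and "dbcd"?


Computing edit distance: "bcfc" -> "dbcd"
DP table:
           d    b    c    d
      0    1    2    3    4
  b   1    1    1    2    3
  c   2    2    2    1    2
  f   3    3    3    2    2
  c   4    4    4    3    3
Edit distance = dp[4][4] = 3

3


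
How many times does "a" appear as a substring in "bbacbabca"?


Searching for "a" in "bbacbabca"
Scanning each position:
  Position 0: "b" => no
  Position 1: "b" => no
  Position 2: "a" => MATCH
  Position 3: "c" => no
  Position 4: "b" => no
  Position 5: "a" => MATCH
  Position 6: "b" => no
  Position 7: "c" => no
  Position 8: "a" => MATCH
Total occurrences: 3

3


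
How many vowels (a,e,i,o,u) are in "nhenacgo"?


Input: nhenacgo
Checking each character:
  'n' at position 0: consonant
  'h' at position 1: consonant
  'e' at position 2: vowel (running total: 1)
  'n' at position 3: consonant
  'a' at position 4: vowel (running total: 2)
  'c' at position 5: consonant
  'g' at position 6: consonant
  'o' at position 7: vowel (running total: 3)
Total vowels: 3

3


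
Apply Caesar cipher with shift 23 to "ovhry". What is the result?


Caesar cipher: shift "ovhry" by 23
  'o' (pos 14) + 23 = pos 11 = 'l'
  'v' (pos 21) + 23 = pos 18 = 's'
  'h' (pos 7) + 23 = pos 4 = 'e'
  'r' (pos 17) + 23 = pos 14 = 'o'
  'y' (pos 24) + 23 = pos 21 = 'v'
Result: lseov

lseov


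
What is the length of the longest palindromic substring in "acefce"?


Input: "acefce"
Checking substrings for palindromes:
  No multi-char palindromic substrings found
Longest palindromic substring: "a" with length 1

1


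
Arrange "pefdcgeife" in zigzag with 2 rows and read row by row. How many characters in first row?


Zigzag "pefdcgeife" into 2 rows:
Placing characters:
  'p' => row 0
  'e' => row 1
  'f' => row 0
  'd' => row 1
  'c' => row 0
  'g' => row 1
  'e' => row 0
  'i' => row 1
  'f' => row 0
  'e' => row 1
Rows:
  Row 0: "pfcef"
  Row 1: "edgie"
First row length: 5

5


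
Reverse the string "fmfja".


Input: fmfja
Reading characters right to left:
  Position 4: 'a'
  Position 3: 'j'
  Position 2: 'f'
  Position 1: 'm'
  Position 0: 'f'
Reversed: ajfmf

ajfmf


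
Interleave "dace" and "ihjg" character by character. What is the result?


Interleaving "dace" and "ihjg":
  Position 0: 'd' from first, 'i' from second => "di"
  Position 1: 'a' from first, 'h' from second => "ah"
  Position 2: 'c' from first, 'j' from second => "cj"
  Position 3: 'e' from first, 'g' from second => "eg"
Result: diahcjeg

diahcjeg


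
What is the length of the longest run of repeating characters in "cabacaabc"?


Input: "cabacaabc"
Scanning for longest run:
  Position 1 ('a'): new char, reset run to 1
  Position 2 ('b'): new char, reset run to 1
  Position 3 ('a'): new char, reset run to 1
  Position 4 ('c'): new char, reset run to 1
  Position 5 ('a'): new char, reset run to 1
  Position 6 ('a'): continues run of 'a', length=2
  Position 7 ('b'): new char, reset run to 1
  Position 8 ('c'): new char, reset run to 1
Longest run: 'a' with length 2

2


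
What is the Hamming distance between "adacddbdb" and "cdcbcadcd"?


Comparing "adacddbdb" and "cdcbcadcd" position by position:
  Position 0: 'a' vs 'c' => differ
  Position 1: 'd' vs 'd' => same
  Position 2: 'a' vs 'c' => differ
  Position 3: 'c' vs 'b' => differ
  Position 4: 'd' vs 'c' => differ
  Position 5: 'd' vs 'a' => differ
  Position 6: 'b' vs 'd' => differ
  Position 7: 'd' vs 'c' => differ
  Position 8: 'b' vs 'd' => differ
Total differences (Hamming distance): 8

8


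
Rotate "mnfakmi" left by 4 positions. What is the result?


Input: "mnfakmi", rotate left by 4
First 4 characters: "mnfa"
Remaining characters: "kmi"
Concatenate remaining + first: "kmi" + "mnfa" = "kmimnfa"

kmimnfa


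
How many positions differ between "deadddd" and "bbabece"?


Comparing "deadddd" and "bbabece" position by position:
  Position 0: 'd' vs 'b' => DIFFER
  Position 1: 'e' vs 'b' => DIFFER
  Position 2: 'a' vs 'a' => same
  Position 3: 'd' vs 'b' => DIFFER
  Position 4: 'd' vs 'e' => DIFFER
  Position 5: 'd' vs 'c' => DIFFER
  Position 6: 'd' vs 'e' => DIFFER
Positions that differ: 6

6


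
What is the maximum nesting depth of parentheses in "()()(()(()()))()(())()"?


Input: "()()(()(()()))()(())()"
Tracking depth:
  Position 0 '(': depth becomes 1
  Position 1 ')': depth becomes 0
  Position 2 '(': depth becomes 1
  Position 3 ')': depth becomes 0
  Position 4 '(': depth becomes 1
  Position 5 '(': depth becomes 2
  Position 6 ')': depth becomes 1
  Position 7 '(': depth becomes 2
  Position 8 '(': depth becomes 3
  Position 9 ')': depth becomes 2
  Position 10 '(': depth becomes 3
  Position 11 ')': depth becomes 2
  Position 12 ')': depth becomes 1
  Position 13 ')': depth becomes 0
  Position 14 '(': depth becomes 1
  Position 15 ')': depth becomes 0
  Position 16 '(': depth becomes 1
  Position 17 '(': depth becomes 2
  Position 18 ')': depth becomes 1
  Position 19 ')': depth becomes 0
  Position 20 '(': depth becomes 1
  Position 21 ')': depth becomes 0
Maximum depth reached: 3

3


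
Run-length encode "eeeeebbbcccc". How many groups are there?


Input: eeeeebbbcccc
Scanning for consecutive runs:
  Group 1: 'e' x 5 (positions 0-4)
  Group 2: 'b' x 3 (positions 5-7)
  Group 3: 'c' x 4 (positions 8-11)
Total groups: 3

3


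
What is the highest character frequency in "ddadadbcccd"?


Input: ddadadbcccd
Character counts:
  'a': 2
  'b': 1
  'c': 3
  'd': 5
Maximum frequency: 5

5


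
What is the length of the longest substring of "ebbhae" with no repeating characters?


Input: "ebbhae"
Sliding window (track last position of each char):
  Position 0 ('e'): window [0,0] length 1 -- new best
  Position 1 ('b'): window [0,1] length 2 -- new best
  Position 2 ('b'): repeat (last at 1), move window start to 2
  Position 2 ('b'): window [2,2] length 1
  Position 3 ('h'): window [2,3] length 2
  Position 4 ('a'): window [2,4] length 3 -- new best
  Position 5 ('e'): window [2,5] length 4 -- new best
Longest substring with no repeats: "bhae" with length 4

4


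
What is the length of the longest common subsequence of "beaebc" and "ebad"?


LCS of "beaebc" and "ebad"
DP table:
           e    b    a    d
      0    0    0    0    0
  b   0    0    1    1    1
  e   0    1    1    1    1
  a   0    1    1    2    2
  e   0    1    1    2    2
  b   0    1    2    2    2
  c   0    1    2    2    2
LCS length = dp[6][4] = 2

2


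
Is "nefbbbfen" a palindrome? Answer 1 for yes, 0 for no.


Input: nefbbbfen
Reversed: nefbbbfen
  Compare pos 0 ('n') with pos 8 ('n'): match
  Compare pos 1 ('e') with pos 7 ('e'): match
  Compare pos 2 ('f') with pos 6 ('f'): match
  Compare pos 3 ('b') with pos 5 ('b'): match
Result: palindrome

1


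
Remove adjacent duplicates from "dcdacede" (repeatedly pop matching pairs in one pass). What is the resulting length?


Input: dcdacede
Stack-based adjacent duplicate removal:
  Read 'd': push. Stack: d
  Read 'c': push. Stack: dc
  Read 'd': push. Stack: dcd
  Read 'a': push. Stack: dcda
  Read 'c': push. Stack: dcdac
  Read 'e': push. Stack: dcdace
  Read 'd': push. Stack: dcdaced
  Read 'e': push. Stack: dcdacede
Final stack: "dcdacede" (length 8)

8


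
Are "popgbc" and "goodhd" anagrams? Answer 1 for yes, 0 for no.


Strings: "popgbc", "goodhd"
Sorted first:  bcgopp
Sorted second: ddghoo
Differ at position 0: 'b' vs 'd' => not anagrams

0


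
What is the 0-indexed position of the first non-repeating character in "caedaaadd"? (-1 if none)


Input: caedaaadd
Character frequencies:
  'a': 4
  'c': 1
  'd': 3
  'e': 1
Scanning left to right for freq == 1:
  Position 0 ('c'): unique! => answer = 0

0


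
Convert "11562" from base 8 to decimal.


Input: "11562" in base 8
Positional expansion:
  Digit '1' (value 1) x 8^4 = 4096
  Digit '1' (value 1) x 8^3 = 512
  Digit '5' (value 5) x 8^2 = 320
  Digit '6' (value 6) x 8^1 = 48
  Digit '2' (value 2) x 8^0 = 2
Sum = 4978

4978


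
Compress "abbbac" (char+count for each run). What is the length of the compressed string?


Input: abbbac
Runs:
  'a' x 1 => "a1"
  'b' x 3 => "b3"
  'a' x 1 => "a1"
  'c' x 1 => "c1"
Compressed: "a1b3a1c1"
Compressed length: 8

8


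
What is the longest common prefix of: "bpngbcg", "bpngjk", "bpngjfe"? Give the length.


Words: bpngbcg, bpngjk, bpngjfe
  Position 0: all 'b' => match
  Position 1: all 'p' => match
  Position 2: all 'n' => match
  Position 3: all 'g' => match
  Position 4: ('b', 'j', 'j') => mismatch, stop
LCP = "bpng" (length 4)

4


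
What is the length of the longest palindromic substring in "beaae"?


Input: "beaae"
Checking substrings for palindromes:
  [1:5] "eaae" (len 4) => palindrome
  [2:4] "aa" (len 2) => palindrome
Longest palindromic substring: "eaae" with length 4

4


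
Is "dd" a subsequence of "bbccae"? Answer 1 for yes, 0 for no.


Check if "dd" is a subsequence of "bbccae"
Greedy scan:
  Position 0 ('b'): no match needed
  Position 1 ('b'): no match needed
  Position 2 ('c'): no match needed
  Position 3 ('c'): no match needed
  Position 4 ('a'): no match needed
  Position 5 ('e'): no match needed
Only matched 0/2 characters => not a subsequence

0


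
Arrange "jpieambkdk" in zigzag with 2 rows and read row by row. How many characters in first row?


Zigzag "jpieambkdk" into 2 rows:
Placing characters:
  'j' => row 0
  'p' => row 1
  'i' => row 0
  'e' => row 1
  'a' => row 0
  'm' => row 1
  'b' => row 0
  'k' => row 1
  'd' => row 0
  'k' => row 1
Rows:
  Row 0: "jiabd"
  Row 1: "pemkk"
First row length: 5

5


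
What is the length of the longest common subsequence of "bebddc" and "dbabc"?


LCS of "bebddc" and "dbabc"
DP table:
           d    b    a    b    c
      0    0    0    0    0    0
  b   0    0    1    1    1    1
  e   0    0    1    1    1    1
  b   0    0    1    1    2    2
  d   0    1    1    1    2    2
  d   0    1    1    1    2    2
  c   0    1    1    1    2    3
LCS length = dp[6][5] = 3

3


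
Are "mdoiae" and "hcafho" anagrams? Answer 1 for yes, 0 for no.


Strings: "mdoiae", "hcafho"
Sorted first:  adeimo
Sorted second: acfhho
Differ at position 1: 'd' vs 'c' => not anagrams

0


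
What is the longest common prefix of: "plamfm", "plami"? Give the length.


Words: plamfm, plami
  Position 0: all 'p' => match
  Position 1: all 'l' => match
  Position 2: all 'a' => match
  Position 3: all 'm' => match
  Position 4: ('f', 'i') => mismatch, stop
LCP = "plam" (length 4)

4


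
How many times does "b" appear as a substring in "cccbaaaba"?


Searching for "b" in "cccbaaaba"
Scanning each position:
  Position 0: "c" => no
  Position 1: "c" => no
  Position 2: "c" => no
  Position 3: "b" => MATCH
  Position 4: "a" => no
  Position 5: "a" => no
  Position 6: "a" => no
  Position 7: "b" => MATCH
  Position 8: "a" => no
Total occurrences: 2

2


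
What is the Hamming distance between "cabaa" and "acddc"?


Comparing "cabaa" and "acddc" position by position:
  Position 0: 'c' vs 'a' => differ
  Position 1: 'a' vs 'c' => differ
  Position 2: 'b' vs 'd' => differ
  Position 3: 'a' vs 'd' => differ
  Position 4: 'a' vs 'c' => differ
Total differences (Hamming distance): 5

5


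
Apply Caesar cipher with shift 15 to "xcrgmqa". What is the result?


Caesar cipher: shift "xcrgmqa" by 15
  'x' (pos 23) + 15 = pos 12 = 'm'
  'c' (pos 2) + 15 = pos 17 = 'r'
  'r' (pos 17) + 15 = pos 6 = 'g'
  'g' (pos 6) + 15 = pos 21 = 'v'
  'm' (pos 12) + 15 = pos 1 = 'b'
  'q' (pos 16) + 15 = pos 5 = 'f'
  'a' (pos 0) + 15 = pos 15 = 'p'
Result: mrgvbfp

mrgvbfp


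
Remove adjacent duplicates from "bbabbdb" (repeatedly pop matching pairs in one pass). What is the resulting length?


Input: bbabbdb
Stack-based adjacent duplicate removal:
  Read 'b': push. Stack: b
  Read 'b': matches stack top 'b' => pop. Stack: (empty)
  Read 'a': push. Stack: a
  Read 'b': push. Stack: ab
  Read 'b': matches stack top 'b' => pop. Stack: a
  Read 'd': push. Stack: ad
  Read 'b': push. Stack: adb
Final stack: "adb" (length 3)

3


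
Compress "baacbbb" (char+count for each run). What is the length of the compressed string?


Input: baacbbb
Runs:
  'b' x 1 => "b1"
  'a' x 2 => "a2"
  'c' x 1 => "c1"
  'b' x 3 => "b3"
Compressed: "b1a2c1b3"
Compressed length: 8

8


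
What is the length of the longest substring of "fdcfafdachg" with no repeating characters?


Input: "fdcfafdachg"
Sliding window (track last position of each char):
  Position 0 ('f'): window [0,0] length 1 -- new best
  Position 1 ('d'): window [0,1] length 2 -- new best
  Position 2 ('c'): window [0,2] length 3 -- new best
  Position 3 ('f'): repeat (last at 0), move window start to 1
  Position 3 ('f'): window [1,3] length 3
  Position 4 ('a'): window [1,4] length 4 -- new best
  Position 5 ('f'): repeat (last at 3), move window start to 4
  Position 5 ('f'): window [4,5] length 2
  Position 6 ('d'): window [4,6] length 3
  Position 7 ('a'): repeat (last at 4), move window start to 5
  Position 7 ('a'): window [5,7] length 3
  Position 8 ('c'): window [5,8] length 4
  Position 9 ('h'): window [5,9] length 5 -- new best
  Position 10 ('g'): window [5,10] length 6 -- new best
Longest substring with no repeats: "fdachg" with length 6

6


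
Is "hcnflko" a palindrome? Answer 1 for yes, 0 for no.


Input: hcnflko
Reversed: oklfnch
  Compare pos 0 ('h') with pos 6 ('o'): MISMATCH
  Compare pos 1 ('c') with pos 5 ('k'): MISMATCH
  Compare pos 2 ('n') with pos 4 ('l'): MISMATCH
Result: not a palindrome

0


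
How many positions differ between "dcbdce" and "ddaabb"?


Comparing "dcbdce" and "ddaabb" position by position:
  Position 0: 'd' vs 'd' => same
  Position 1: 'c' vs 'd' => DIFFER
  Position 2: 'b' vs 'a' => DIFFER
  Position 3: 'd' vs 'a' => DIFFER
  Position 4: 'c' vs 'b' => DIFFER
  Position 5: 'e' vs 'b' => DIFFER
Positions that differ: 5

5


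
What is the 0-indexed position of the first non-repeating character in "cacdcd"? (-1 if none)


Input: cacdcd
Character frequencies:
  'a': 1
  'c': 3
  'd': 2
Scanning left to right for freq == 1:
  Position 0 ('c'): freq=3, skip
  Position 1 ('a'): unique! => answer = 1

1


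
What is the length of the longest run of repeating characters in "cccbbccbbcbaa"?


Input: "cccbbccbbcbaa"
Scanning for longest run:
  Position 1 ('c'): continues run of 'c', length=2
  Position 2 ('c'): continues run of 'c', length=3
  Position 3 ('b'): new char, reset run to 1
  Position 4 ('b'): continues run of 'b', length=2
  Position 5 ('c'): new char, reset run to 1
  Position 6 ('c'): continues run of 'c', length=2
  Position 7 ('b'): new char, reset run to 1
  Position 8 ('b'): continues run of 'b', length=2
  Position 9 ('c'): new char, reset run to 1
  Position 10 ('b'): new char, reset run to 1
  Position 11 ('a'): new char, reset run to 1
  Position 12 ('a'): continues run of 'a', length=2
Longest run: 'c' with length 3

3


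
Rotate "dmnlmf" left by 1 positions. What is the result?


Input: "dmnlmf", rotate left by 1
First 1 characters: "d"
Remaining characters: "mnlmf"
Concatenate remaining + first: "mnlmf" + "d" = "mnlmfd"

mnlmfd


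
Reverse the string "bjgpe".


Input: bjgpe
Reading characters right to left:
  Position 4: 'e'
  Position 3: 'p'
  Position 2: 'g'
  Position 1: 'j'
  Position 0: 'b'
Reversed: epgjb

epgjb


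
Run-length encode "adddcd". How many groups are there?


Input: adddcd
Scanning for consecutive runs:
  Group 1: 'a' x 1 (positions 0-0)
  Group 2: 'd' x 3 (positions 1-3)
  Group 3: 'c' x 1 (positions 4-4)
  Group 4: 'd' x 1 (positions 5-5)
Total groups: 4

4


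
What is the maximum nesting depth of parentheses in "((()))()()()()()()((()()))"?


Input: "((()))()()()()()()((()()))"
Tracking depth:
  Position 0 '(': depth becomes 1
  Position 1 '(': depth becomes 2
  Position 2 '(': depth becomes 3
  Position 3 ')': depth becomes 2
  Position 4 ')': depth becomes 1
  Position 5 ')': depth becomes 0
  Position 6 '(': depth becomes 1
  Position 7 ')': depth becomes 0
  Position 8 '(': depth becomes 1
  Position 9 ')': depth becomes 0
  Position 10 '(': depth becomes 1
  Position 11 ')': depth becomes 0
  Position 12 '(': depth becomes 1
  Position 13 ')': depth becomes 0
  Position 14 '(': depth becomes 1
  Position 15 ')': depth becomes 0
  Position 16 '(': depth becomes 1
  Position 17 ')': depth becomes 0
  Position 18 '(': depth becomes 1
  Position 19 '(': depth becomes 2
  Position 20 '(': depth becomes 3
  Position 21 ')': depth becomes 2
  Position 22 '(': depth becomes 3
  Position 23 ')': depth becomes 2
  Position 24 ')': depth becomes 1
  Position 25 ')': depth becomes 0
Maximum depth reached: 3

3


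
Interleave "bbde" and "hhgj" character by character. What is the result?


Interleaving "bbde" and "hhgj":
  Position 0: 'b' from first, 'h' from second => "bh"
  Position 1: 'b' from first, 'h' from second => "bh"
  Position 2: 'd' from first, 'g' from second => "dg"
  Position 3: 'e' from first, 'j' from second => "ej"
Result: bhbhdgej

bhbhdgej


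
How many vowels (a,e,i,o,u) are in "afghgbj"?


Input: afghgbj
Checking each character:
  'a' at position 0: vowel (running total: 1)
  'f' at position 1: consonant
  'g' at position 2: consonant
  'h' at position 3: consonant
  'g' at position 4: consonant
  'b' at position 5: consonant
  'j' at position 6: consonant
Total vowels: 1

1


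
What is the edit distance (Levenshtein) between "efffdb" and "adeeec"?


Computing edit distance: "efffdb" -> "adeeec"
DP table:
           a    d    e    e    e    c
      0    1    2    3    4    5    6
  e   1    1    2    2    3    4    5
  f   2    2    2    3    3    4    5
  f   3    3    3    3    4    4    5
  f   4    4    4    4    4    5    5
  d   5    5    4    5    5    5    6
  b   6    6    5    5    6    6    6
Edit distance = dp[6][6] = 6

6


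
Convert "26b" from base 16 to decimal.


Input: "26b" in base 16
Positional expansion:
  Digit '2' (value 2) x 16^2 = 512
  Digit '6' (value 6) x 16^1 = 96
  Digit 'b' (value 11) x 16^0 = 11
Sum = 619

619


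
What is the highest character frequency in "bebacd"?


Input: bebacd
Character counts:
  'a': 1
  'b': 2
  'c': 1
  'd': 1
  'e': 1
Maximum frequency: 2

2


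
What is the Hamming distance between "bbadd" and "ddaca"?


Comparing "bbadd" and "ddaca" position by position:
  Position 0: 'b' vs 'd' => differ
  Position 1: 'b' vs 'd' => differ
  Position 2: 'a' vs 'a' => same
  Position 3: 'd' vs 'c' => differ
  Position 4: 'd' vs 'a' => differ
Total differences (Hamming distance): 4

4


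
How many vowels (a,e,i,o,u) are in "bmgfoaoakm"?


Input: bmgfoaoakm
Checking each character:
  'b' at position 0: consonant
  'm' at position 1: consonant
  'g' at position 2: consonant
  'f' at position 3: consonant
  'o' at position 4: vowel (running total: 1)
  'a' at position 5: vowel (running total: 2)
  'o' at position 6: vowel (running total: 3)
  'a' at position 7: vowel (running total: 4)
  'k' at position 8: consonant
  'm' at position 9: consonant
Total vowels: 4

4


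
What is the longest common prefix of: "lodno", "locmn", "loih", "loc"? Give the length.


Words: lodno, locmn, loih, loc
  Position 0: all 'l' => match
  Position 1: all 'o' => match
  Position 2: ('d', 'c', 'i', 'c') => mismatch, stop
LCP = "lo" (length 2)

2


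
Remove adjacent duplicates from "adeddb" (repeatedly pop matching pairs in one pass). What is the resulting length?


Input: adeddb
Stack-based adjacent duplicate removal:
  Read 'a': push. Stack: a
  Read 'd': push. Stack: ad
  Read 'e': push. Stack: ade
  Read 'd': push. Stack: aded
  Read 'd': matches stack top 'd' => pop. Stack: ade
  Read 'b': push. Stack: adeb
Final stack: "adeb" (length 4)

4


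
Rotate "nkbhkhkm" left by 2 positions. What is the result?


Input: "nkbhkhkm", rotate left by 2
First 2 characters: "nk"
Remaining characters: "bhkhkm"
Concatenate remaining + first: "bhkhkm" + "nk" = "bhkhkmnk"

bhkhkmnk


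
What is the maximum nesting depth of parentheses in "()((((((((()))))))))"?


Input: "()((((((((()))))))))"
Tracking depth:
  Position 0 '(': depth becomes 1
  Position 1 ')': depth becomes 0
  Position 2 '(': depth becomes 1
  Position 3 '(': depth becomes 2
  Position 4 '(': depth becomes 3
  Position 5 '(': depth becomes 4
  Position 6 '(': depth becomes 5
  Position 7 '(': depth becomes 6
  Position 8 '(': depth becomes 7
  Position 9 '(': depth becomes 8
  Position 10 '(': depth becomes 9
  Position 11 ')': depth becomes 8
  Position 12 ')': depth becomes 7
  Position 13 ')': depth becomes 6
  Position 14 ')': depth becomes 5
  Position 15 ')': depth becomes 4
  Position 16 ')': depth becomes 3
  Position 17 ')': depth becomes 2
  Position 18 ')': depth becomes 1
  Position 19 ')': depth becomes 0
Maximum depth reached: 9

9


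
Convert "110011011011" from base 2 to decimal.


Input: "110011011011" in base 2
Positional expansion:
  Digit '1' (value 1) x 2^11 = 2048
  Digit '1' (value 1) x 2^10 = 1024
  Digit '0' (value 0) x 2^9 = 0
  Digit '0' (value 0) x 2^8 = 0
  Digit '1' (value 1) x 2^7 = 128
  Digit '1' (value 1) x 2^6 = 64
  Digit '0' (value 0) x 2^5 = 0
  Digit '1' (value 1) x 2^4 = 16
  Digit '1' (value 1) x 2^3 = 8
  Digit '0' (value 0) x 2^2 = 0
  Digit '1' (value 1) x 2^1 = 2
  Digit '1' (value 1) x 2^0 = 1
Sum = 3291

3291


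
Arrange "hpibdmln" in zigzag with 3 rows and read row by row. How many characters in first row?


Zigzag "hpibdmln" into 3 rows:
Placing characters:
  'h' => row 0
  'p' => row 1
  'i' => row 2
  'b' => row 1
  'd' => row 0
  'm' => row 1
  'l' => row 2
  'n' => row 1
Rows:
  Row 0: "hd"
  Row 1: "pbmn"
  Row 2: "il"
First row length: 2

2


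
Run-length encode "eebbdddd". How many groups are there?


Input: eebbdddd
Scanning for consecutive runs:
  Group 1: 'e' x 2 (positions 0-1)
  Group 2: 'b' x 2 (positions 2-3)
  Group 3: 'd' x 4 (positions 4-7)
Total groups: 3

3


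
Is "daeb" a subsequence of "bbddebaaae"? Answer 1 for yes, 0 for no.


Check if "daeb" is a subsequence of "bbddebaaae"
Greedy scan:
  Position 0 ('b'): no match needed
  Position 1 ('b'): no match needed
  Position 2 ('d'): matches sub[0] = 'd'
  Position 3 ('d'): no match needed
  Position 4 ('e'): no match needed
  Position 5 ('b'): no match needed
  Position 6 ('a'): matches sub[1] = 'a'
  Position 7 ('a'): no match needed
  Position 8 ('a'): no match needed
  Position 9 ('e'): matches sub[2] = 'e'
Only matched 3/4 characters => not a subsequence

0


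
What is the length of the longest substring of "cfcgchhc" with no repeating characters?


Input: "cfcgchhc"
Sliding window (track last position of each char):
  Position 0 ('c'): window [0,0] length 1 -- new best
  Position 1 ('f'): window [0,1] length 2 -- new best
  Position 2 ('c'): repeat (last at 0), move window start to 1
  Position 2 ('c'): window [1,2] length 2
  Position 3 ('g'): window [1,3] length 3 -- new best
  Position 4 ('c'): repeat (last at 2), move window start to 3
  Position 4 ('c'): window [3,4] length 2
  Position 5 ('h'): window [3,5] length 3
  Position 6 ('h'): repeat (last at 5), move window start to 6
  Position 6 ('h'): window [6,6] length 1
  Position 7 ('c'): window [6,7] length 2
Longest substring with no repeats: "fcg" with length 3

3


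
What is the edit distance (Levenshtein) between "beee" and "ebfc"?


Computing edit distance: "beee" -> "ebfc"
DP table:
           e    b    f    c
      0    1    2    3    4
  b   1    1    1    2    3
  e   2    1    2    2    3
  e   3    2    2    3    3
  e   4    3    3    3    4
Edit distance = dp[4][4] = 4

4


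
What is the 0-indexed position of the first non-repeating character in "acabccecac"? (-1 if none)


Input: acabccecac
Character frequencies:
  'a': 3
  'b': 1
  'c': 5
  'e': 1
Scanning left to right for freq == 1:
  Position 0 ('a'): freq=3, skip
  Position 1 ('c'): freq=5, skip
  Position 2 ('a'): freq=3, skip
  Position 3 ('b'): unique! => answer = 3

3


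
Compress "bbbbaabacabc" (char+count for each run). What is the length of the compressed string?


Input: bbbbaabacabc
Runs:
  'b' x 4 => "b4"
  'a' x 2 => "a2"
  'b' x 1 => "b1"
  'a' x 1 => "a1"
  'c' x 1 => "c1"
  'a' x 1 => "a1"
  'b' x 1 => "b1"
  'c' x 1 => "c1"
Compressed: "b4a2b1a1c1a1b1c1"
Compressed length: 16

16


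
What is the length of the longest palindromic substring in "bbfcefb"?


Input: "bbfcefb"
Checking substrings for palindromes:
  [0:2] "bb" (len 2) => palindrome
Longest palindromic substring: "bb" with length 2

2


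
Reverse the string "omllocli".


Input: omllocli
Reading characters right to left:
  Position 7: 'i'
  Position 6: 'l'
  Position 5: 'c'
  Position 4: 'o'
  Position 3: 'l'
  Position 2: 'l'
  Position 1: 'm'
  Position 0: 'o'
Reversed: ilcollmo

ilcollmo


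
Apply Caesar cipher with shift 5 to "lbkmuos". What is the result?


Caesar cipher: shift "lbkmuos" by 5
  'l' (pos 11) + 5 = pos 16 = 'q'
  'b' (pos 1) + 5 = pos 6 = 'g'
  'k' (pos 10) + 5 = pos 15 = 'p'
  'm' (pos 12) + 5 = pos 17 = 'r'
  'u' (pos 20) + 5 = pos 25 = 'z'
  'o' (pos 14) + 5 = pos 19 = 't'
  's' (pos 18) + 5 = pos 23 = 'x'
Result: qgprztx

qgprztx


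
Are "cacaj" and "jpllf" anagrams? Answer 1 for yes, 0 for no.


Strings: "cacaj", "jpllf"
Sorted first:  aaccj
Sorted second: fjllp
Differ at position 0: 'a' vs 'f' => not anagrams

0


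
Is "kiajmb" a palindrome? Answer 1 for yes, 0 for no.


Input: kiajmb
Reversed: bmjaik
  Compare pos 0 ('k') with pos 5 ('b'): MISMATCH
  Compare pos 1 ('i') with pos 4 ('m'): MISMATCH
  Compare pos 2 ('a') with pos 3 ('j'): MISMATCH
Result: not a palindrome

0


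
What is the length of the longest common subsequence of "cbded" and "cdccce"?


LCS of "cbded" and "cdccce"
DP table:
           c    d    c    c    c    e
      0    0    0    0    0    0    0
  c   0    1    1    1    1    1    1
  b   0    1    1    1    1    1    1
  d   0    1    2    2    2    2    2
  e   0    1    2    2    2    2    3
  d   0    1    2    2    2    2    3
LCS length = dp[5][6] = 3

3


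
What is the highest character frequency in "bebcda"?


Input: bebcda
Character counts:
  'a': 1
  'b': 2
  'c': 1
  'd': 1
  'e': 1
Maximum frequency: 2

2


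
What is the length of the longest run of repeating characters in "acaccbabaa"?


Input: "acaccbabaa"
Scanning for longest run:
  Position 1 ('c'): new char, reset run to 1
  Position 2 ('a'): new char, reset run to 1
  Position 3 ('c'): new char, reset run to 1
  Position 4 ('c'): continues run of 'c', length=2
  Position 5 ('b'): new char, reset run to 1
  Position 6 ('a'): new char, reset run to 1
  Position 7 ('b'): new char, reset run to 1
  Position 8 ('a'): new char, reset run to 1
  Position 9 ('a'): continues run of 'a', length=2
Longest run: 'c' with length 2

2


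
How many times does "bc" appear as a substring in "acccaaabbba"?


Searching for "bc" in "acccaaabbba"
Scanning each position:
  Position 0: "ac" => no
  Position 1: "cc" => no
  Position 2: "cc" => no
  Position 3: "ca" => no
  Position 4: "aa" => no
  Position 5: "aa" => no
  Position 6: "ab" => no
  Position 7: "bb" => no
  Position 8: "bb" => no
  Position 9: "ba" => no
Total occurrences: 0

0


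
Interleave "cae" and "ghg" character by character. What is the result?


Interleaving "cae" and "ghg":
  Position 0: 'c' from first, 'g' from second => "cg"
  Position 1: 'a' from first, 'h' from second => "ah"
  Position 2: 'e' from first, 'g' from second => "eg"
Result: cgaheg

cgaheg


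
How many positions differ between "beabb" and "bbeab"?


Comparing "beabb" and "bbeab" position by position:
  Position 0: 'b' vs 'b' => same
  Position 1: 'e' vs 'b' => DIFFER
  Position 2: 'a' vs 'e' => DIFFER
  Position 3: 'b' vs 'a' => DIFFER
  Position 4: 'b' vs 'b' => same
Positions that differ: 3

3


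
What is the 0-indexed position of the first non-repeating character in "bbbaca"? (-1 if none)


Input: bbbaca
Character frequencies:
  'a': 2
  'b': 3
  'c': 1
Scanning left to right for freq == 1:
  Position 0 ('b'): freq=3, skip
  Position 1 ('b'): freq=3, skip
  Position 2 ('b'): freq=3, skip
  Position 3 ('a'): freq=2, skip
  Position 4 ('c'): unique! => answer = 4

4


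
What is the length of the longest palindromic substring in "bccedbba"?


Input: "bccedbba"
Checking substrings for palindromes:
  [1:3] "cc" (len 2) => palindrome
  [5:7] "bb" (len 2) => palindrome
Longest palindromic substring: "cc" with length 2

2


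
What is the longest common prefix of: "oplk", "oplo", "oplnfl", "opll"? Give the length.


Words: oplk, oplo, oplnfl, opll
  Position 0: all 'o' => match
  Position 1: all 'p' => match
  Position 2: all 'l' => match
  Position 3: ('k', 'o', 'n', 'l') => mismatch, stop
LCP = "opl" (length 3)

3


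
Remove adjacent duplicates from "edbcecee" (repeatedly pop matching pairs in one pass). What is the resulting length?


Input: edbcecee
Stack-based adjacent duplicate removal:
  Read 'e': push. Stack: e
  Read 'd': push. Stack: ed
  Read 'b': push. Stack: edb
  Read 'c': push. Stack: edbc
  Read 'e': push. Stack: edbce
  Read 'c': push. Stack: edbcec
  Read 'e': push. Stack: edbcece
  Read 'e': matches stack top 'e' => pop. Stack: edbcec
Final stack: "edbcec" (length 6)

6


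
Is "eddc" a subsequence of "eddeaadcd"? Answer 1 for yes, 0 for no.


Check if "eddc" is a subsequence of "eddeaadcd"
Greedy scan:
  Position 0 ('e'): matches sub[0] = 'e'
  Position 1 ('d'): matches sub[1] = 'd'
  Position 2 ('d'): matches sub[2] = 'd'
  Position 3 ('e'): no match needed
  Position 4 ('a'): no match needed
  Position 5 ('a'): no match needed
  Position 6 ('d'): no match needed
  Position 7 ('c'): matches sub[3] = 'c'
  Position 8 ('d'): no match needed
All 4 characters matched => is a subsequence

1


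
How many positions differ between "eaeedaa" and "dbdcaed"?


Comparing "eaeedaa" and "dbdcaed" position by position:
  Position 0: 'e' vs 'd' => DIFFER
  Position 1: 'a' vs 'b' => DIFFER
  Position 2: 'e' vs 'd' => DIFFER
  Position 3: 'e' vs 'c' => DIFFER
  Position 4: 'd' vs 'a' => DIFFER
  Position 5: 'a' vs 'e' => DIFFER
  Position 6: 'a' vs 'd' => DIFFER
Positions that differ: 7

7


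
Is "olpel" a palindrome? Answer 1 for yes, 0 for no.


Input: olpel
Reversed: leplo
  Compare pos 0 ('o') with pos 4 ('l'): MISMATCH
  Compare pos 1 ('l') with pos 3 ('e'): MISMATCH
Result: not a palindrome

0


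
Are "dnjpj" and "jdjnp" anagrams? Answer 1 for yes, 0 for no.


Strings: "dnjpj", "jdjnp"
Sorted first:  djjnp
Sorted second: djjnp
Sorted forms match => anagrams

1


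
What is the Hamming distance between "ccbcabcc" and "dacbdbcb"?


Comparing "ccbcabcc" and "dacbdbcb" position by position:
  Position 0: 'c' vs 'd' => differ
  Position 1: 'c' vs 'a' => differ
  Position 2: 'b' vs 'c' => differ
  Position 3: 'c' vs 'b' => differ
  Position 4: 'a' vs 'd' => differ
  Position 5: 'b' vs 'b' => same
  Position 6: 'c' vs 'c' => same
  Position 7: 'c' vs 'b' => differ
Total differences (Hamming distance): 6

6


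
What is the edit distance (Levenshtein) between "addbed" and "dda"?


Computing edit distance: "addbed" -> "dda"
DP table:
           d    d    a
      0    1    2    3
  a   1    1    2    2
  d   2    1    1    2
  d   3    2    1    2
  b   4    3    2    2
  e   5    4    3    3
  d   6    5    4    4
Edit distance = dp[6][3] = 4

4


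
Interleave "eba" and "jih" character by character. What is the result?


Interleaving "eba" and "jih":
  Position 0: 'e' from first, 'j' from second => "ej"
  Position 1: 'b' from first, 'i' from second => "bi"
  Position 2: 'a' from first, 'h' from second => "ah"
Result: ejbiah

ejbiah


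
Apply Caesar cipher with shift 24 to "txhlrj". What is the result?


Caesar cipher: shift "txhlrj" by 24
  't' (pos 19) + 24 = pos 17 = 'r'
  'x' (pos 23) + 24 = pos 21 = 'v'
  'h' (pos 7) + 24 = pos 5 = 'f'
  'l' (pos 11) + 24 = pos 9 = 'j'
  'r' (pos 17) + 24 = pos 15 = 'p'
  'j' (pos 9) + 24 = pos 7 = 'h'
Result: rvfjph

rvfjph


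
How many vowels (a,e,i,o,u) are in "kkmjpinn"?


Input: kkmjpinn
Checking each character:
  'k' at position 0: consonant
  'k' at position 1: consonant
  'm' at position 2: consonant
  'j' at position 3: consonant
  'p' at position 4: consonant
  'i' at position 5: vowel (running total: 1)
  'n' at position 6: consonant
  'n' at position 7: consonant
Total vowels: 1

1


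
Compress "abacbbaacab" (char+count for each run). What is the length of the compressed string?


Input: abacbbaacab
Runs:
  'a' x 1 => "a1"
  'b' x 1 => "b1"
  'a' x 1 => "a1"
  'c' x 1 => "c1"
  'b' x 2 => "b2"
  'a' x 2 => "a2"
  'c' x 1 => "c1"
  'a' x 1 => "a1"
  'b' x 1 => "b1"
Compressed: "a1b1a1c1b2a2c1a1b1"
Compressed length: 18

18


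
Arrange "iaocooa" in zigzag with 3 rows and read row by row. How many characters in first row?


Zigzag "iaocooa" into 3 rows:
Placing characters:
  'i' => row 0
  'a' => row 1
  'o' => row 2
  'c' => row 1
  'o' => row 0
  'o' => row 1
  'a' => row 2
Rows:
  Row 0: "io"
  Row 1: "aco"
  Row 2: "oa"
First row length: 2

2


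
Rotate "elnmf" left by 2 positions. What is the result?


Input: "elnmf", rotate left by 2
First 2 characters: "el"
Remaining characters: "nmf"
Concatenate remaining + first: "nmf" + "el" = "nmfel"

nmfel


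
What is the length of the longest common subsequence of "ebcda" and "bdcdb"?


LCS of "ebcda" and "bdcdb"
DP table:
           b    d    c    d    b
      0    0    0    0    0    0
  e   0    0    0    0    0    0
  b   0    1    1    1    1    1
  c   0    1    1    2    2    2
  d   0    1    2    2    3    3
  a   0    1    2    2    3    3
LCS length = dp[5][5] = 3

3


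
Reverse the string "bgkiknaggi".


Input: bgkiknaggi
Reading characters right to left:
  Position 9: 'i'
  Position 8: 'g'
  Position 7: 'g'
  Position 6: 'a'
  Position 5: 'n'
  Position 4: 'k'
  Position 3: 'i'
  Position 2: 'k'
  Position 1: 'g'
  Position 0: 'b'
Reversed: iggankikgb

iggankikgb


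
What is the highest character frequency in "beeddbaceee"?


Input: beeddbaceee
Character counts:
  'a': 1
  'b': 2
  'c': 1
  'd': 2
  'e': 5
Maximum frequency: 5

5


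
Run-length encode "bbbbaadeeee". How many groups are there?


Input: bbbbaadeeee
Scanning for consecutive runs:
  Group 1: 'b' x 4 (positions 0-3)
  Group 2: 'a' x 2 (positions 4-5)
  Group 3: 'd' x 1 (positions 6-6)
  Group 4: 'e' x 4 (positions 7-10)
Total groups: 4

4


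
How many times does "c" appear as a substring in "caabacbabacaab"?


Searching for "c" in "caabacbabacaab"
Scanning each position:
  Position 0: "c" => MATCH
  Position 1: "a" => no
  Position 2: "a" => no
  Position 3: "b" => no
  Position 4: "a" => no
  Position 5: "c" => MATCH
  Position 6: "b" => no
  Position 7: "a" => no
  Position 8: "b" => no
  Position 9: "a" => no
  Position 10: "c" => MATCH
  Position 11: "a" => no
  Position 12: "a" => no
  Position 13: "b" => no
Total occurrences: 3

3


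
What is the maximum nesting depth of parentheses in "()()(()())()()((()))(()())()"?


Input: "()()(()())()()((()))(()())()"
Tracking depth:
  Position 0 '(': depth becomes 1
  Position 1 ')': depth becomes 0
  Position 2 '(': depth becomes 1
  Position 3 ')': depth becomes 0
  Position 4 '(': depth becomes 1
  Position 5 '(': depth becomes 2
  Position 6 ')': depth becomes 1
  Position 7 '(': depth becomes 2
  Position 8 ')': depth becomes 1
  Position 9 ')': depth becomes 0
  Position 10 '(': depth becomes 1
  Position 11 ')': depth becomes 0
  Position 12 '(': depth becomes 1
  Position 13 ')': depth becomes 0
  Position 14 '(': depth becomes 1
  Position 15 '(': depth becomes 2
  Position 16 '(': depth becomes 3
  Position 17 ')': depth becomes 2
  Position 18 ')': depth becomes 1
  Position 19 ')': depth becomes 0
  Position 20 '(': depth becomes 1
  Position 21 '(': depth becomes 2
  Position 22 ')': depth becomes 1
  Position 23 '(': depth becomes 2
  Position 24 ')': depth becomes 1
  Position 25 ')': depth becomes 0
  Position 26 '(': depth becomes 1
  Position 27 ')': depth becomes 0
Maximum depth reached: 3

3


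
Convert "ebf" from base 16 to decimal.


Input: "ebf" in base 16
Positional expansion:
  Digit 'e' (value 14) x 16^2 = 3584
  Digit 'b' (value 11) x 16^1 = 176
  Digit 'f' (value 15) x 16^0 = 15
Sum = 3775

3775


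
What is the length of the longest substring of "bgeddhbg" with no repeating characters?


Input: "bgeddhbg"
Sliding window (track last position of each char):
  Position 0 ('b'): window [0,0] length 1 -- new best
  Position 1 ('g'): window [0,1] length 2 -- new best
  Position 2 ('e'): window [0,2] length 3 -- new best
  Position 3 ('d'): window [0,3] length 4 -- new best
  Position 4 ('d'): repeat (last at 3), move window start to 4
  Position 4 ('d'): window [4,4] length 1
  Position 5 ('h'): window [4,5] length 2
  Position 6 ('b'): window [4,6] length 3
  Position 7 ('g'): window [4,7] length 4
Longest substring with no repeats: "bged" with length 4

4
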